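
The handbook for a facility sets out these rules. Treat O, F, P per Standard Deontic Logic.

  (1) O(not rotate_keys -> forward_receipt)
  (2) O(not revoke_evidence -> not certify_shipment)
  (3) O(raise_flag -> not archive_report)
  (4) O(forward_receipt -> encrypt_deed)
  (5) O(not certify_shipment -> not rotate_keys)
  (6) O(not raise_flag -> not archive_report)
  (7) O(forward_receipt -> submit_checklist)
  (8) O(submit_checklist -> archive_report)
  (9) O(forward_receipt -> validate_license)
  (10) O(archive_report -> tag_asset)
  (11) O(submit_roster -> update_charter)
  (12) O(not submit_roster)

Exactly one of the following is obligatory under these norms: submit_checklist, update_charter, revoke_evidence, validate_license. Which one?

Premises 6 and 3 cover both cases: O(not raise_flag -> not archive_report) and O(raise_flag -> not archive_report). Since not raise_flag ∨ raise_flag is a tautology, O(not archive_report) follows.
Premise 8, O(submit_checklist -> archive_report), contraposes to O(not archive_report -> not submit_checklist); with O(not archive_report) we get O(not submit_checklist).
Premise 7 is O(forward_receipt -> submit_checklist); contrapositively O(not submit_checklist -> not forward_receipt). Since O(not submit_checklist) holds, K gives O(not forward_receipt).
Premise 1, O(not rotate_keys -> forward_receipt), contraposes to O(not forward_receipt -> rotate_keys); with O(not forward_receipt) we get O(rotate_keys).
Premise 5, O(not certify_shipment -> not rotate_keys), contraposes to O(rotate_keys -> certify_shipment); with O(rotate_keys) we get O(certify_shipment).
Premise 2, O(not revoke_evidence -> not certify_shipment), contraposes to O(certify_shipment -> revoke_evidence); with O(certify_shipment) we get O(revoke_evidence).
So O(revoke_evidence) holds — revoke_evidence is obligatory. None of the other listed options is made obligatory by any chain of premises.

revoke_evidence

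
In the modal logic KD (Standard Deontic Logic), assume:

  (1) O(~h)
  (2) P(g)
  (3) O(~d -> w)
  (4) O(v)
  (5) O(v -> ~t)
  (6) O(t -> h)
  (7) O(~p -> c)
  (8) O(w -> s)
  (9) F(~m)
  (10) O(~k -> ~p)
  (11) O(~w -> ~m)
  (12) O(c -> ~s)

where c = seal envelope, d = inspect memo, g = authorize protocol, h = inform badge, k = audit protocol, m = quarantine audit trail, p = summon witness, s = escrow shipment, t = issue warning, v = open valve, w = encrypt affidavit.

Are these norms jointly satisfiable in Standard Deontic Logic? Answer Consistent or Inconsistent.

Premise 6 is O(t -> h), but O(t) is not derivable from the premises, so it does not yield O(h).
So O(h) is not derivable, and the apparent clash with O(~h) does not arise.
A world satisfying every obligation exists (e.g. c=false, d=false, g=false, h=false, k=true, m=true, p=true, s=true, t=false, v=true, w=true); no atom is both obligatory and forbidden, so the set is consistent.

Consistent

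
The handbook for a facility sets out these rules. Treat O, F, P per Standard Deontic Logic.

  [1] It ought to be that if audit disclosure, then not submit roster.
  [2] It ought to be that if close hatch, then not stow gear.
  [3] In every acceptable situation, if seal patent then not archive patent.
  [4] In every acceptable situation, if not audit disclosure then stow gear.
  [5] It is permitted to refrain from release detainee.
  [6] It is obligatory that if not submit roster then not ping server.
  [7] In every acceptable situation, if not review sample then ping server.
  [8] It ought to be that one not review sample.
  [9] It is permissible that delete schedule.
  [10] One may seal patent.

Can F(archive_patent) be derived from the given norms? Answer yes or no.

Premise 3 is O(seal_patent → ¬archive_patent), but O(seal_patent) is not derivable from the premises (the permission P(seal_patent) asserts only ¬O(¬seal_patent), not O(seal_patent)), so it does not yield O(¬archive_patent).
No other premise forces O(¬archive_patent). An ideal world satisfying every premise can still have archive_patent true, so F(archive_patent) is not derivable.

No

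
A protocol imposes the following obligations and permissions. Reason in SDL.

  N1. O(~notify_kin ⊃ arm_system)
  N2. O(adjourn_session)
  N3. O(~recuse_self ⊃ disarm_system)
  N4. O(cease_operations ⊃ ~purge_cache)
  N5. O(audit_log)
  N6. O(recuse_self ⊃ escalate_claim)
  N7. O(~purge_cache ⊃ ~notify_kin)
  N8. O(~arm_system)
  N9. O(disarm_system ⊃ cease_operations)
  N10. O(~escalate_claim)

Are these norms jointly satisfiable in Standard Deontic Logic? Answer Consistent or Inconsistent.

Inconsistent

Premise 10 states O(~escalate_claim) outright.
Premise 6, O(recuse_self ⊃ escalate_claim), contraposes to O(~escalate_claim ⊃ ~recuse_self); with O(~escalate_claim) we get O(~recuse_self).
From O(~recuse_self) and premise 3, O(~recuse_self ⊃ disarm_system), we obtain O(disarm_system).
Applying K to premise 9 (O(disarm_system ⊃ cease_operations)) and O(disarm_system) yields O(cease_operations).
Premise 4 is O(cease_operations ⊃ ~purge_cache); since O(cease_operations), deontic closure gives O(~purge_cache).
From O(~purge_cache) and premise 7, O(~purge_cache ⊃ ~notify_kin), we obtain O(~notify_kin).
From O(~notify_kin) and premise 1, O(~notify_kin ⊃ arm_system), we obtain O(arm_system).
However, premise 8 gives O(~arm_system).
We now have both O(arm_system) and O(~arm_system) — arm_system is simultaneously obligatory and forbidden, violating the D-axiom.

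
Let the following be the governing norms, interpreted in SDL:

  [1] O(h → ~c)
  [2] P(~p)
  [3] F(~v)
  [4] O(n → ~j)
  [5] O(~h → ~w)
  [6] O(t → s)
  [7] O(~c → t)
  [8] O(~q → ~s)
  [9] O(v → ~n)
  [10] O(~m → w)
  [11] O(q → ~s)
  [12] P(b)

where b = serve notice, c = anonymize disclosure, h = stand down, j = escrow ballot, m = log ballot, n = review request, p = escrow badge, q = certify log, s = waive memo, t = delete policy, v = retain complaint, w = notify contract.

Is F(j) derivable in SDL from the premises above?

No

Premise 4 is O(n → ~j), but O(n) is not derivable from the premises, so it does not yield O(~j).
No other premise forces O(~j). An ideal world satisfying every premise can still have j true, so F(j) is not derivable.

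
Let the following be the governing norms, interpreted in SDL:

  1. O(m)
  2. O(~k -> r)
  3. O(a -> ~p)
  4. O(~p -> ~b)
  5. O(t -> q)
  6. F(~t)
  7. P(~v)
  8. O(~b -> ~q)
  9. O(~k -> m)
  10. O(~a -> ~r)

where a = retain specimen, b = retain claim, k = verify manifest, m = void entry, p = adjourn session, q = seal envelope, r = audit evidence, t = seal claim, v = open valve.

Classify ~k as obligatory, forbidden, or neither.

Forbidden

Premise 6, F(~t), is equivalent to O(t).
Applying K to premise 5 (O(t -> q)) and O(t) yields O(q).
The contrapositive of premise 8 (O(~b -> ~q)) is O(q -> b), and O(q) is already established, so O(b).
Premise 4, O(~p -> ~b), contraposes to O(b -> p); with O(b) we get O(p).
Premise 3, O(a -> ~p), contraposes to O(p -> ~a); with O(p) we get O(~a).
With premise 10, O(~a -> ~r), the K-axiom yields O(~r).
The contrapositive of premise 2 (O(~k -> r)) is O(~r -> k), and O(~r) is already established, so O(k).
Premises 1, 7, 9 do not contribute to this derivation.
Thus O(k), which is F(~k): ~k is forbidden.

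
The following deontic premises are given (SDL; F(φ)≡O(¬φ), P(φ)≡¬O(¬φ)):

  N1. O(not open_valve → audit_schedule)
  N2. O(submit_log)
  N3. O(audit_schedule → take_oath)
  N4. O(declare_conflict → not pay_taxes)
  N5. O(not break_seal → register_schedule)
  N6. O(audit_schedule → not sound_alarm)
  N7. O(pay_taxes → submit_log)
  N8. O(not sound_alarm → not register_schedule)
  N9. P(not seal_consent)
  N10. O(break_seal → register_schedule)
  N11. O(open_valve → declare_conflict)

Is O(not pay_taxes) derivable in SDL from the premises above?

By case analysis on not break_seal: premise 5 gives O(not break_seal → register_schedule) and premise 10 gives O(break_seal → register_schedule), so O(register_schedule) either way.
The contrapositive of premise 8 (O(not sound_alarm → not register_schedule)) is O(register_schedule → sound_alarm), and O(register_schedule) is already established, so O(sound_alarm).
Premise 6 is O(audit_schedule → not sound_alarm); contrapositively O(sound_alarm → not audit_schedule). Since O(sound_alarm) holds, K gives O(not audit_schedule).
The contrapositive of premise 1 (O(not open_valve → audit_schedule)) is O(not audit_schedule → open_valve), and O(not audit_schedule) is already established, so O(open_valve).
Premise 11 is O(open_valve → declare_conflict); since O(open_valve), deontic closure gives O(declare_conflict).
From O(declare_conflict) and premise 4, O(declare_conflict → not pay_taxes), we obtain O(not pay_taxes).
Premises 2, 3, 7, 9 do not contribute to this derivation.
So O(not pay_taxes) follows.

Yes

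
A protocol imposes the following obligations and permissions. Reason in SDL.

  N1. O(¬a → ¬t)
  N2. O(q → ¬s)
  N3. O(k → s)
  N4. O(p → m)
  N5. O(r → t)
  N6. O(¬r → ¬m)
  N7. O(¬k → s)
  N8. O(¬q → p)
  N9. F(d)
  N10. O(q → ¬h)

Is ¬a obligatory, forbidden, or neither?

Premises 3 and 7 are O(k → s) and O(¬k → s); every ideal world satisfies k or ¬k, so in either case s holds — hence O(s).
Premise 2, O(q → ¬s), contraposes to O(s → ¬q); with O(s) we get O(¬q).
With premise 8, O(¬q → p), the K-axiom yields O(p).
From O(p) and premise 4, O(p → m), we obtain O(m).
Premise 6, O(¬r → ¬m), contraposes to O(m → r); with O(m) we get O(r).
From O(r) and premise 5, O(r → t), we obtain O(t).
Premise 1 is O(¬a → ¬t); contrapositively O(t → a). Since O(t) holds, K gives O(a).
Premises 9, 10 do not contribute to this derivation.
Thus O(a), which is F(¬a): ¬a is forbidden.

Forbidden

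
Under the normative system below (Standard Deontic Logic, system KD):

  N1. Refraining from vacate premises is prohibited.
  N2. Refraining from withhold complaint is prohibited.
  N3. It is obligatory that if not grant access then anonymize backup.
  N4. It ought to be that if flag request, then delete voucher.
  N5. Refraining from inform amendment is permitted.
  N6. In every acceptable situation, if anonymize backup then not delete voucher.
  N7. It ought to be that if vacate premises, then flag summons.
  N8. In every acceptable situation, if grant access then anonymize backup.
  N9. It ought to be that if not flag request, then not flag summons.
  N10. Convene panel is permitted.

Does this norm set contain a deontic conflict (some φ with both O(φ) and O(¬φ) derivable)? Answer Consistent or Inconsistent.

Inconsistent

By case analysis on grant_access: premise 8 gives O(grant_access → anonymize_backup) and premise 3 gives O(¬grant_access → anonymize_backup), so O(anonymize_backup) either way.
Applying K to premise 6 (O(anonymize_backup → ¬delete_voucher)) and O(anonymize_backup) yields O(¬delete_voucher).
Premise 4 is O(flag_request → delete_voucher); contrapositively O(¬delete_voucher → ¬flag_request). Since O(¬delete_voucher) holds, K gives O(¬flag_request).
Applying K to premise 9 (O(¬flag_request → ¬flag_summons)) and O(¬flag_request) yields O(¬flag_summons).
The contrapositive of premise 7 (O(vacate_premises → flag_summons)) is O(¬flag_summons → ¬vacate_premises), and O(¬flag_summons) is already established, so O(¬vacate_premises).
Yet premise 1 is F(¬vacate_premises), i.e. O(vacate_premises).
We now have both O(¬vacate_premises) and O(vacate_premises) — vacate_premises is simultaneously obligatory and forbidden, violating the D-axiom.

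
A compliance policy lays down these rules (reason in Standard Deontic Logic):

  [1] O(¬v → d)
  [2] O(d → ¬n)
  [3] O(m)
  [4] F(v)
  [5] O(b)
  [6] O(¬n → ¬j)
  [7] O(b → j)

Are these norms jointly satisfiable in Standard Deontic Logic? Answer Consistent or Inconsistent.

Inconsistent

Premise 4 is F(v), i.e. O(¬v).
Applying K to premise 1 (O(¬v → d)) and O(¬v) yields O(d).
Applying K to premise 2 (O(d → ¬n)) and O(d) yields O(¬n).
With premise 6, O(¬n → ¬j), the K-axiom yields O(¬j).
Premise 7 is O(b → j); contrapositively O(¬j → ¬b). Since O(¬j) holds, K gives O(¬b).
However, premise 5 gives O(b).
We now have both O(¬b) and O(b) — b is simultaneously obligatory and forbidden, violating the D-axiom.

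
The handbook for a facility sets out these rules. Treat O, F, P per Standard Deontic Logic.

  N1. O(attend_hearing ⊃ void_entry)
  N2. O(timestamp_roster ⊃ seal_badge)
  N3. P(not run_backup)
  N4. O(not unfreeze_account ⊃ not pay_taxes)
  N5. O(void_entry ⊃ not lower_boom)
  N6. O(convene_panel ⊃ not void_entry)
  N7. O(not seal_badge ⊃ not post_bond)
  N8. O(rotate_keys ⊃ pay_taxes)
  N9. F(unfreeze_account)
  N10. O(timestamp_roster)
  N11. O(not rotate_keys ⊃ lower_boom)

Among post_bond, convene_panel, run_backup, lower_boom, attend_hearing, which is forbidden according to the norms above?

attend_hearing

Premise 9 is F(unfreeze_account), i.e. O(not unfreeze_account).
From O(not unfreeze_account) and premise 4, O(not unfreeze_account ⊃ not pay_taxes), we obtain O(not pay_taxes).
The contrapositive of premise 8 (O(rotate_keys ⊃ pay_taxes)) is O(not pay_taxes ⊃ not rotate_keys), and O(not pay_taxes) is already established, so O(not rotate_keys).
Applying K to premise 11 (O(not rotate_keys ⊃ lower_boom)) and O(not rotate_keys) yields O(lower_boom).
Premise 5 is O(void_entry ⊃ not lower_boom); contrapositively O(lower_boom ⊃ not void_entry). Since O(lower_boom) holds, K gives O(not void_entry).
Premise 1 is O(attend_hearing ⊃ void_entry); contrapositively O(not void_entry ⊃ not attend_hearing). Since O(not void_entry) holds, K gives O(not attend_hearing).
So O(not attend_hearing) holds, i.e. attend_hearing is forbidden. None of the other listed options is forbidden under the premises.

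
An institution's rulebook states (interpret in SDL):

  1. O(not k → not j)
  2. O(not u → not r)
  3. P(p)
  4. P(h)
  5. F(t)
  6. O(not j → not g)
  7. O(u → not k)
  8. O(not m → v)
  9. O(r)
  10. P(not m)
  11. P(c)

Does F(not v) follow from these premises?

Premise 8 is O(not m → v), but O(not m) is not derivable from the premises (the permission P(not m) asserts only not O(m), not O(not m)), so it does not yield O(v).
No other premise forces O(v). An ideal world satisfying every premise can still have not v true, so F(not v) is not derivable.

No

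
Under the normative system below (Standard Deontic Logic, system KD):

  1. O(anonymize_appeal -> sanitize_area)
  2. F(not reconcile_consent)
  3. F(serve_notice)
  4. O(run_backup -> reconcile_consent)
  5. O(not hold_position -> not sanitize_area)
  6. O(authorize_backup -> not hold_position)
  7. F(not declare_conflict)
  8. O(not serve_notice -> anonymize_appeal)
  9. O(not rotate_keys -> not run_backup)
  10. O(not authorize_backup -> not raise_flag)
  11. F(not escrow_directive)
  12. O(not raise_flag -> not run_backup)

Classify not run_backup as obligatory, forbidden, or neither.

F(serve_notice) at premise 3 means O(not serve_notice).
Premise 8 is O(not serve_notice -> anonymize_appeal); since O(not serve_notice), deontic closure gives O(anonymize_appeal).
Premise 1 is O(anonymize_appeal -> sanitize_area); since O(anonymize_appeal), deontic closure gives O(sanitize_area).
Premise 5, O(not hold_position -> not sanitize_area), contraposes to O(sanitize_area -> hold_position); with O(sanitize_area) we get O(hold_position).
Premise 6 is O(authorize_backup -> not hold_position); contrapositively O(hold_position -> not authorize_backup). Since O(hold_position) holds, K gives O(not authorize_backup).
From O(not authorize_backup) and premise 10, O(not authorize_backup -> not raise_flag), we obtain O(not raise_flag).
Premise 12 is O(not raise_flag -> not run_backup); since O(not raise_flag), deontic closure gives O(not run_backup).
Premises 2, 4, 7, 9, 11 do not contribute to this derivation.
Hence not run_backup is obligatory.

Obligatory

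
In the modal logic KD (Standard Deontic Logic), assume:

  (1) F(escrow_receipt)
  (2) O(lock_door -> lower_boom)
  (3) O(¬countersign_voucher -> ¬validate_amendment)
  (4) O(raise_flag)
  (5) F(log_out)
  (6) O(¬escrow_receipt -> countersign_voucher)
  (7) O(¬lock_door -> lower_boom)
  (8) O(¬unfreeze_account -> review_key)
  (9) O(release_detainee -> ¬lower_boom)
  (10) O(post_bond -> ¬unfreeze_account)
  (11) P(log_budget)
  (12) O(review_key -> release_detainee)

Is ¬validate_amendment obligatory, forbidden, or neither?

Neither

Premise 3 is O(¬countersign_voucher -> ¬validate_amendment), but O(¬countersign_voucher) is not derivable from the premises, so it does not yield O(¬validate_amendment).
No premise or chain of K-axiom applications forces O(¬validate_amendment), and none forces O(validate_amendment). So ¬validate_amendment is neither obligatory nor forbidden under these norms.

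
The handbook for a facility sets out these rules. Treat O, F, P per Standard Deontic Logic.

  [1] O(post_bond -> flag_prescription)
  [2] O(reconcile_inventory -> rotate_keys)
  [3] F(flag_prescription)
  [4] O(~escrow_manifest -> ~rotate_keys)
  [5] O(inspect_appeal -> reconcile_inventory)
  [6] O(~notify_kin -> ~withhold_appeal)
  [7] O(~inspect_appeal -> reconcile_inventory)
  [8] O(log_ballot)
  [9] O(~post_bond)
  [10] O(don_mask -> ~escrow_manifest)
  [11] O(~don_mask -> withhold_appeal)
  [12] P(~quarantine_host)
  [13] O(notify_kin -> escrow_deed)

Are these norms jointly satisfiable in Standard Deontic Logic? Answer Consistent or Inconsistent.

Consistent

Premise 1 is O(post_bond -> flag_prescription), but O(post_bond) is not derivable from the premises, so it does not yield O(flag_prescription).
So O(flag_prescription) is not derivable, and the apparent clash with O(~flag_prescription) does not arise.
A world satisfying every obligation exists (e.g. don_mask=false, escrow_deed=true, escrow_manifest=true, flag_prescription=false, inspect_appeal=false, log_ballot=true, notify_kin=true, post_bond=false, quarantine_host=false, reconcile_inventory=true, rotate_keys=true, withhold_appeal=true); no atom is both obligatory and forbidden, so the set is consistent.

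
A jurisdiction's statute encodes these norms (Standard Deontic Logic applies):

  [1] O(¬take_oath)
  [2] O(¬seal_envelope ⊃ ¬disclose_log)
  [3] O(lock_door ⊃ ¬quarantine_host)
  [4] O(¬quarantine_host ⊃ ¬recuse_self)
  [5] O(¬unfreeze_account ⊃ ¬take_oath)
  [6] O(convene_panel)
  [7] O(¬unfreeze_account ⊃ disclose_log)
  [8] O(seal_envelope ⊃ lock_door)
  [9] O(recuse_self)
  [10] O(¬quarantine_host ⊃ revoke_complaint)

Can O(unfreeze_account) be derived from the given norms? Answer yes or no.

Premise 9 gives O(recuse_self).
Premise 4 is O(¬quarantine_host ⊃ ¬recuse_self); contrapositively O(recuse_self ⊃ quarantine_host). Since O(recuse_self) holds, K gives O(quarantine_host).
The contrapositive of premise 3 (O(lock_door ⊃ ¬quarantine_host)) is O(quarantine_host ⊃ ¬lock_door), and O(quarantine_host) is already established, so O(¬lock_door).
The contrapositive of premise 8 (O(seal_envelope ⊃ lock_door)) is O(¬lock_door ⊃ ¬seal_envelope), and O(¬lock_door) is already established, so O(¬seal_envelope).
With premise 2, O(¬seal_envelope ⊃ ¬disclose_log), the K-axiom yields O(¬disclose_log).
The contrapositive of premise 7 (O(¬unfreeze_account ⊃ disclose_log)) is O(¬disclose_log ⊃ unfreeze_account), and O(¬disclose_log) is already established, so O(unfreeze_account).
Premises 1, 5, 6, 10 do not contribute to this derivation.
So O(unfreeze_account) follows.

Yes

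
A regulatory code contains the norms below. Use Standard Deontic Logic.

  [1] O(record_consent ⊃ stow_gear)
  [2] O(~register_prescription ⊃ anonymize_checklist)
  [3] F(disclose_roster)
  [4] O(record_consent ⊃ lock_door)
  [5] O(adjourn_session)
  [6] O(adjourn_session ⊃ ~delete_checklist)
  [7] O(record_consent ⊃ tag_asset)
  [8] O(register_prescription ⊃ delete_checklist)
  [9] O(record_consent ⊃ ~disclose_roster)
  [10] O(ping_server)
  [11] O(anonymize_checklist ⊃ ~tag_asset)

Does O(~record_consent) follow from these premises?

Yes

Premise 5 states O(adjourn_session) outright.
Premise 6 is O(adjourn_session ⊃ ~delete_checklist); since O(adjourn_session), deontic closure gives O(~delete_checklist).
Premise 8, O(register_prescription ⊃ delete_checklist), contraposes to O(~delete_checklist ⊃ ~register_prescription); with O(~delete_checklist) we get O(~register_prescription).
From O(~register_prescription) and premise 2, O(~register_prescription ⊃ anonymize_checklist), we obtain O(anonymize_checklist).
Premise 11 is O(anonymize_checklist ⊃ ~tag_asset); since O(anonymize_checklist), deontic closure gives O(~tag_asset).
Premise 7 is O(record_consent ⊃ tag_asset); contrapositively O(~tag_asset ⊃ ~record_consent). Since O(~tag_asset) holds, K gives O(~record_consent).
Premises 1, 3, 4, 9, 10 do not contribute to this derivation.
So O(~record_consent) follows.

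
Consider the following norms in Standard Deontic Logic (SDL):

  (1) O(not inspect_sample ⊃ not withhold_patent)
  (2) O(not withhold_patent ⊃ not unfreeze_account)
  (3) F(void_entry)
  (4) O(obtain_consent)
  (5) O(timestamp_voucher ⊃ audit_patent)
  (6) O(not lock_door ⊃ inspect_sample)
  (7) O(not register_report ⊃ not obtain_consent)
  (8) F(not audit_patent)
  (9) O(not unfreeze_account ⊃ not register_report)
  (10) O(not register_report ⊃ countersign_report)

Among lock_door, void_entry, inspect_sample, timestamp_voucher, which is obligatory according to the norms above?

Premise 4 gives O(obtain_consent).
The contrapositive of premise 7 (O(not register_report ⊃ not obtain_consent)) is O(obtain_consent ⊃ register_report), and O(obtain_consent) is already established, so O(register_report).
Premise 9 is O(not unfreeze_account ⊃ not register_report); contrapositively O(register_report ⊃ unfreeze_account). Since O(register_report) holds, K gives O(unfreeze_account).
The contrapositive of premise 2 (O(not withhold_patent ⊃ not unfreeze_account)) is O(unfreeze_account ⊃ withhold_patent), and O(unfreeze_account) is already established, so O(withhold_patent).
Premise 1, O(not inspect_sample ⊃ not withhold_patent), contraposes to O(withhold_patent ⊃ inspect_sample); with O(withhold_patent) we get O(inspect_sample).
So O(inspect_sample) holds — inspect_sample is obligatory. None of the other listed options is made obligatory by any chain of premises.

inspect_sample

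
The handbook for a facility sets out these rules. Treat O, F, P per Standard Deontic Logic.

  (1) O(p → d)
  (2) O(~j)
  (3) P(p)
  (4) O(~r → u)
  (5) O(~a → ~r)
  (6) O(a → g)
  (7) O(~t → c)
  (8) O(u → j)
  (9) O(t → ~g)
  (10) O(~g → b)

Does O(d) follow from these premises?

Premise 1 is O(p → d), but O(p) is not derivable from the premises (the permission P(p) asserts only ~O(~p), not O(p)), so it does not yield O(d).
No other premise forces O(d). An ideal world satisfying every premise can still have d false, so O(d) is not derivable.

No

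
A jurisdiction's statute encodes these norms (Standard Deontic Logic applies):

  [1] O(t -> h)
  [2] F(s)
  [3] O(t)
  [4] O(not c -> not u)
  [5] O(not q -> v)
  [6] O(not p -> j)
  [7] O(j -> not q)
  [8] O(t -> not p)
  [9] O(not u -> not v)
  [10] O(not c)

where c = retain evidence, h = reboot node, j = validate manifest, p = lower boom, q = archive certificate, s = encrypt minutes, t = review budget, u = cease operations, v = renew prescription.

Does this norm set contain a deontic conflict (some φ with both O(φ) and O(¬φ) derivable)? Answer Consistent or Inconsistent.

Inconsistent

Premise 10 states O(not c) outright.
With premise 4, O(not c -> not u), the K-axiom yields O(not u).
From O(not u) and premise 9, O(not u -> not v), we obtain O(not v).
Premise 5, O(not q -> v), contraposes to O(not v -> q); with O(not v) we get O(q).
Premise 7, O(j -> not q), contraposes to O(q -> not j); with O(q) we get O(not j).
The contrapositive of premise 6 (O(not p -> j)) is O(not j -> p), and O(not j) is already established, so O(p).
Premise 8 is O(t -> not p); contrapositively O(p -> not t). Since O(p) holds, K gives O(not t).
But premise 3 directly asserts O(t).
We now have both O(not t) and O(t) — t is simultaneously obligatory and forbidden, violating the D-axiom.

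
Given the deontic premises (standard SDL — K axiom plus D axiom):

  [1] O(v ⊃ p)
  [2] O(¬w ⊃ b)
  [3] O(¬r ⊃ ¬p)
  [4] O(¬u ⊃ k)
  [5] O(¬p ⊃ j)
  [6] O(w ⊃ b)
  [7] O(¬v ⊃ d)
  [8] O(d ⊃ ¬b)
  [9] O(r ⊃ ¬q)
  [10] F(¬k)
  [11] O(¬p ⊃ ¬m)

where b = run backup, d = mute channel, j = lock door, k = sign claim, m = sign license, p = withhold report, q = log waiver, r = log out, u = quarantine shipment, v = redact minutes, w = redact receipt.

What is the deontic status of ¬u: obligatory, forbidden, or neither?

Neither

Premise 4 is O(¬u ⊃ k); even if O(k) held, inferring O(¬u) would be affirming the consequent — invalid.
No premise or chain of K-axiom applications forces O(¬u), and none forces O(u). So ¬u is neither obligatory nor forbidden under these norms.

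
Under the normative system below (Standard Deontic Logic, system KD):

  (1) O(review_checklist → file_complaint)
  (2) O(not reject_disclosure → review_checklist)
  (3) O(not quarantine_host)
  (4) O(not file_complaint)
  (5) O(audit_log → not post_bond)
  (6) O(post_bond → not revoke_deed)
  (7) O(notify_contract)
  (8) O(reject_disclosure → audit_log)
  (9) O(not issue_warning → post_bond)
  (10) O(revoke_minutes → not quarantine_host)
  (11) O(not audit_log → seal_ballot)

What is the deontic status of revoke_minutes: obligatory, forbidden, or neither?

Neither

Premise 10 is O(revoke_minutes → not quarantine_host); even if O(not quarantine_host) held, inferring O(revoke_minutes) would be affirming the consequent — invalid.
No premise or chain of K-axiom applications forces O(revoke_minutes), and none forces O(not revoke_minutes). So revoke_minutes is neither obligatory nor forbidden under these norms.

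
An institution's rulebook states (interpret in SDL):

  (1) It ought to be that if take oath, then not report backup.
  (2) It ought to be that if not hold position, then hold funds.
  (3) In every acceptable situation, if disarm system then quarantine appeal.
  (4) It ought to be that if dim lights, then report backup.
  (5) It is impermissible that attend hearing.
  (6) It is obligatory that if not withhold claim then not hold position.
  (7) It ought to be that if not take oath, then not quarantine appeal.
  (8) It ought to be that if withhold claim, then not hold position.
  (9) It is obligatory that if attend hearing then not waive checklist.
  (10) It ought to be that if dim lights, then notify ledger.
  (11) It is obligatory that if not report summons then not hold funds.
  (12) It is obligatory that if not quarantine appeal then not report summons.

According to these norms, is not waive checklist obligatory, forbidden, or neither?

Neither

Premise 9 is O(attend_hearing → ¬waive_checklist), but O(attend_hearing) is not derivable from the premises, so it does not yield O(¬waive_checklist).
No premise or chain of K-axiom applications forces O(¬waive_checklist), and none forces O(waive_checklist). So ¬waive_checklist is neither obligatory nor forbidden under these norms.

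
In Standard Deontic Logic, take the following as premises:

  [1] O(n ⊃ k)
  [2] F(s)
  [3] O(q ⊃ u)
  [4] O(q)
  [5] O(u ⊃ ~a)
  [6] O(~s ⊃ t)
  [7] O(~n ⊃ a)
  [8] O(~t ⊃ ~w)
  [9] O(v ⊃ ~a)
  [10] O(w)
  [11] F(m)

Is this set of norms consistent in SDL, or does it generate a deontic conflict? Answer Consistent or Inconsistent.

Consistent

Premise 8 is O(~t ⊃ ~w), but O(~t) is not derivable from the premises, so it does not yield O(~w).
So O(~w) is not derivable, and the apparent clash with O(w) does not arise.
A world satisfying every obligation exists (e.g. a=false, k=true, m=false, n=true, q=true, s=false, t=true, u=true, v=false, w=true); no atom is both obligatory and forbidden, so the set is consistent.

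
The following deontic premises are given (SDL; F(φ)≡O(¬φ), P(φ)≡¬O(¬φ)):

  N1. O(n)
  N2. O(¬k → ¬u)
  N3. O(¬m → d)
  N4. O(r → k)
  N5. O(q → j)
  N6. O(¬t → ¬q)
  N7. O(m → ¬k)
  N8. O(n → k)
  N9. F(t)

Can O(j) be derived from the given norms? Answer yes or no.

No

Premise 5 is O(q → j), but O(q) is not derivable from the premises, so it does not yield O(j).
No other premise forces O(j). An ideal world satisfying every premise can still have j false, so O(j) is not derivable.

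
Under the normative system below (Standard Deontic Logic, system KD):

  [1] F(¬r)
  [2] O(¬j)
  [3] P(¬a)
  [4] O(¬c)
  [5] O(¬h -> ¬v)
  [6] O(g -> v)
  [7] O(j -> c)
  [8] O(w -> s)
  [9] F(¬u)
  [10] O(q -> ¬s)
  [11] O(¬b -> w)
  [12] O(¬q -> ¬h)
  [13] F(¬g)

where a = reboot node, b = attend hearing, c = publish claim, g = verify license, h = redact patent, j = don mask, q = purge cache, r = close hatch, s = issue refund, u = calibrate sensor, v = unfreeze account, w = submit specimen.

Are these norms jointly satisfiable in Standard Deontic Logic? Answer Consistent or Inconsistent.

Consistent

Premise 7 is O(j -> c), but O(j) is not derivable from the premises, so it does not yield O(c).
So O(c) is not derivable, and the apparent clash with O(¬c) does not arise.
A world satisfying every obligation exists (e.g. a=false, b=true, c=false, g=true, h=true, j=false, q=true, r=true, s=false, u=true, v=true, w=false); no atom is both obligatory and forbidden, so the set is consistent.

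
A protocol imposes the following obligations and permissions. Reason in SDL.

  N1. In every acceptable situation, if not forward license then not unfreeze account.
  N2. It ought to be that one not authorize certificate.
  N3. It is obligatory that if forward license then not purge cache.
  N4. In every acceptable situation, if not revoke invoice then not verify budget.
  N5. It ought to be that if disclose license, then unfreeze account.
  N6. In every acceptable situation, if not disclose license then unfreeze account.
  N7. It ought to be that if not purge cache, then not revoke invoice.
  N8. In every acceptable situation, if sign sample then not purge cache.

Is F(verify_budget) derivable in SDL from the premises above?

Yes

Premises 6 and 5 cover both cases: O(¬disclose_license → unfreeze_account) and O(disclose_license → unfreeze_account). Since ¬disclose_license ∨ disclose_license is a tautology, O(unfreeze_account) follows.
Premise 1 is O(¬forward_license → ¬unfreeze_account); contrapositively O(unfreeze_account → forward_license). Since O(unfreeze_account) holds, K gives O(forward_license).
From O(forward_license) and premise 3, O(forward_license → ¬purge_cache), we obtain O(¬purge_cache).
With premise 7, O(¬purge_cache → ¬revoke_invoice), the K-axiom yields O(¬revoke_invoice).
Applying K to premise 4 (O(¬revoke_invoice → ¬verify_budget)) and O(¬revoke_invoice) yields O(¬verify_budget).
Premises 2, 8 do not contribute to this derivation.
So O(¬verify_budget) holds, i.e. F(verify_budget). The claim follows.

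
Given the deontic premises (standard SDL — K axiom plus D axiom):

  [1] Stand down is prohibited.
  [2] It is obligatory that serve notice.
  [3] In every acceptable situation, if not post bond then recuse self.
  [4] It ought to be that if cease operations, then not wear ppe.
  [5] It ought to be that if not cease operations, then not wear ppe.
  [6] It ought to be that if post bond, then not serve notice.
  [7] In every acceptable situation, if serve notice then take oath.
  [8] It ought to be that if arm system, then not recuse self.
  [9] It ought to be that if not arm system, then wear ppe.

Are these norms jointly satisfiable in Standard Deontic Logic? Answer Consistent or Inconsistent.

Inconsistent

Premises 5 and 4 cover both cases: O(¬cease_operations → ¬wear_ppe) and O(cease_operations → ¬wear_ppe). Since ¬cease_operations ∨ cease_operations is a tautology, O(¬wear_ppe) follows.
Premise 9 is O(¬arm_system → wear_ppe); contrapositively O(¬wear_ppe → arm_system). Since O(¬wear_ppe) holds, K gives O(arm_system).
Applying K to premise 8 (O(arm_system → ¬recuse_self)) and O(arm_system) yields O(¬recuse_self).
Premise 3 is O(¬post_bond → recuse_self); contrapositively O(¬recuse_self → post_bond). Since O(¬recuse_self) holds, K gives O(post_bond).
Applying K to premise 6 (O(post_bond → ¬serve_notice)) and O(post_bond) yields O(¬serve_notice).
Yet premise 2 states O(serve_notice).
We now have both O(¬serve_notice) and O(serve_notice) — serve_notice is simultaneously obligatory and forbidden, violating the D-axiom.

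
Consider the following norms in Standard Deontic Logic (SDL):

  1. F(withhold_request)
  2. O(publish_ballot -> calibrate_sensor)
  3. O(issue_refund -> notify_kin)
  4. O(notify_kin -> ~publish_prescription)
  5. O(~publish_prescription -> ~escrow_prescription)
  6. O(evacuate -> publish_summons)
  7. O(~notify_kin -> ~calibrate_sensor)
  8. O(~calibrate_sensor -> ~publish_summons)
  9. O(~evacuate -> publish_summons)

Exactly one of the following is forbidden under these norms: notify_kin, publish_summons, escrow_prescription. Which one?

Premises 9 and 6 cover both cases: O(~evacuate -> publish_summons) and O(evacuate -> publish_summons). Since ~evacuate ∨ evacuate is a tautology, O(publish_summons) follows.
Premise 8, O(~calibrate_sensor -> ~publish_summons), contraposes to O(publish_summons -> calibrate_sensor); with O(publish_summons) we get O(calibrate_sensor).
Premise 7, O(~notify_kin -> ~calibrate_sensor), contraposes to O(calibrate_sensor -> notify_kin); with O(calibrate_sensor) we get O(notify_kin).
With premise 4, O(notify_kin -> ~publish_prescription), the K-axiom yields O(~publish_prescription).
With premise 5, O(~publish_prescription -> ~escrow_prescription), the K-axiom yields O(~escrow_prescription).
So O(~escrow_prescription) holds, i.e. escrow_prescription is forbidden. None of the other listed options is forbidden under the premises.

escrow_prescription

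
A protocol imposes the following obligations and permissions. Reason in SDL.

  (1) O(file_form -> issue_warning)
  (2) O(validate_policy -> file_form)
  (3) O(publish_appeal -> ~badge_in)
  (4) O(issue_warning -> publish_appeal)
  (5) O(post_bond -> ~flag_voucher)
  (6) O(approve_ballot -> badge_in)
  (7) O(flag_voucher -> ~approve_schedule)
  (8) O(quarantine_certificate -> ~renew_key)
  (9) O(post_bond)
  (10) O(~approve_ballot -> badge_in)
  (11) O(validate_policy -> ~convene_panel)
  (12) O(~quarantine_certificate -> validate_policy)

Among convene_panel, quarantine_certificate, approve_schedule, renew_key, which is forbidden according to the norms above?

renew_key

Premises 6 and 10 cover both cases: O(approve_ballot -> badge_in) and O(~approve_ballot -> badge_in). Since approve_ballot ∨ ~approve_ballot is a tautology, O(badge_in) follows.
Premise 3 is O(publish_appeal -> ~badge_in); contrapositively O(badge_in -> ~publish_appeal). Since O(badge_in) holds, K gives O(~publish_appeal).
Premise 4, O(issue_warning -> publish_appeal), contraposes to O(~publish_appeal -> ~issue_warning); with O(~publish_appeal) we get O(~issue_warning).
The contrapositive of premise 1 (O(file_form -> issue_warning)) is O(~issue_warning -> ~file_form), and O(~issue_warning) is already established, so O(~file_form).
Premise 2, O(validate_policy -> file_form), contraposes to O(~file_form -> ~validate_policy); with O(~file_form) we get O(~validate_policy).
Premise 12, O(~quarantine_certificate -> validate_policy), contraposes to O(~validate_policy -> quarantine_certificate); with O(~validate_policy) we get O(quarantine_certificate).
From O(quarantine_certificate) and premise 8, O(quarantine_certificate -> ~renew_key), we obtain O(~renew_key).
So O(~renew_key) holds, i.e. renew_key is forbidden. None of the other listed options is forbidden under the premises.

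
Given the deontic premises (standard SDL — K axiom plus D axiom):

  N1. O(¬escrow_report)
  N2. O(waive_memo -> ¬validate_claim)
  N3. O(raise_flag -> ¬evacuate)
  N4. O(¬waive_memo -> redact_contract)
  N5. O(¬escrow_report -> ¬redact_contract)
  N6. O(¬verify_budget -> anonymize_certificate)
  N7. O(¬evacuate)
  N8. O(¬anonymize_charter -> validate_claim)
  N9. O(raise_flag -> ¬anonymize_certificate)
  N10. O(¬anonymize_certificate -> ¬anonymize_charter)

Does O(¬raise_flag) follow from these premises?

Premise 1 gives O(¬escrow_report).
From O(¬escrow_report) and premise 5, O(¬escrow_report -> ¬redact_contract), we obtain O(¬redact_contract).
The contrapositive of premise 4 (O(¬waive_memo -> redact_contract)) is O(¬redact_contract -> waive_memo), and O(¬redact_contract) is already established, so O(waive_memo).
Applying K to premise 2 (O(waive_memo -> ¬validate_claim)) and O(waive_memo) yields O(¬validate_claim).
Premise 8, O(¬anonymize_charter -> validate_claim), contraposes to O(¬validate_claim -> anonymize_charter); with O(¬validate_claim) we get O(anonymize_charter).
Premise 10 is O(¬anonymize_certificate -> ¬anonymize_charter); contrapositively O(anonymize_charter -> anonymize_certificate). Since O(anonymize_charter) holds, K gives O(anonymize_certificate).
The contrapositive of premise 9 (O(raise_flag -> ¬anonymize_certificate)) is O(anonymize_certificate -> ¬raise_flag), and O(anonymize_certificate) is already established, so O(¬raise_flag).
Premises 3, 6, 7 do not contribute to this derivation.
So O(¬raise_flag) follows.

Yes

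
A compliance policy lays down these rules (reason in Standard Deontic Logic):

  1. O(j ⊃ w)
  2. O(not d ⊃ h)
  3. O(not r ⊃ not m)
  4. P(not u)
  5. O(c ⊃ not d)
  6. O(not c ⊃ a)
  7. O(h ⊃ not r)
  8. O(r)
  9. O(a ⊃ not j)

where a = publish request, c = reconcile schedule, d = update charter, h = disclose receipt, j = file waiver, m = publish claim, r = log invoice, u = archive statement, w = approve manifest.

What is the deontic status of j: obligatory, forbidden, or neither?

Premise 8 gives O(r).
Premise 7 is O(h ⊃ not r); contrapositively O(r ⊃ not h). Since O(r) holds, K gives O(not h).
Premise 2, O(not d ⊃ h), contraposes to O(not h ⊃ d); with O(not h) we get O(d).
The contrapositive of premise 5 (O(c ⊃ not d)) is O(d ⊃ not c), and O(d) is already established, so O(not c).
Applying K to premise 6 (O(not c ⊃ a)) and O(not c) yields O(a).
From O(a) and premise 9, O(a ⊃ not j), we obtain O(not j).
Premises 1, 3, 4 do not contribute to this derivation.
Thus O(not j), which is F(j): j is forbidden.

Forbidden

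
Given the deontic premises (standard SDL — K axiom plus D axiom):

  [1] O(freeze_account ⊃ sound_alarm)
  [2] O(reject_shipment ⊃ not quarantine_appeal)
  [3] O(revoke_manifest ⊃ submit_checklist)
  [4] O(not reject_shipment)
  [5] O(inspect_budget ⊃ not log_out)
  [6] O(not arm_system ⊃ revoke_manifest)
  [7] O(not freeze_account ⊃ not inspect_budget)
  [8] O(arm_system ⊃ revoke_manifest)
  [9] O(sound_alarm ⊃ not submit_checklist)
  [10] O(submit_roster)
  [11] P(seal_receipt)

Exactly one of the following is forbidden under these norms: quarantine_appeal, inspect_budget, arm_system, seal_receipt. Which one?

inspect_budget

Premises 6 and 8 are O(not arm_system ⊃ revoke_manifest) and O(arm_system ⊃ revoke_manifest); every ideal world satisfies not arm_system or arm_system, so in either case revoke_manifest holds — hence O(revoke_manifest).
Applying K to premise 3 (O(revoke_manifest ⊃ submit_checklist)) and O(revoke_manifest) yields O(submit_checklist).
Premise 9 is O(sound_alarm ⊃ not submit_checklist); contrapositively O(submit_checklist ⊃ not sound_alarm). Since O(submit_checklist) holds, K gives O(not sound_alarm).
The contrapositive of premise 1 (O(freeze_account ⊃ sound_alarm)) is O(not sound_alarm ⊃ not freeze_account), and O(not sound_alarm) is already established, so O(not freeze_account).
Premise 7 is O(not freeze_account ⊃ not inspect_budget); since O(not freeze_account), deontic closure gives O(not inspect_budget).
So O(not inspect_budget) holds, i.e. inspect_budget is forbidden. None of the other listed options is forbidden under the premises.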